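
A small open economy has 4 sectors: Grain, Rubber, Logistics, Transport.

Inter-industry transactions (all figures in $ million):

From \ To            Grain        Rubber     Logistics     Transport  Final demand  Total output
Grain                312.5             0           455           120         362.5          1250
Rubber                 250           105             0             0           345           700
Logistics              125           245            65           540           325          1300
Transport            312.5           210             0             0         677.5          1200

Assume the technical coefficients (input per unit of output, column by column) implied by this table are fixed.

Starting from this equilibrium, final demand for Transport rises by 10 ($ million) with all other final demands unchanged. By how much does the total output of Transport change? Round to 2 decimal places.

Δx_T = 11.43

Technical coefficients a_ij = z_ij / X_j:
  a_GG = 312.5/1250 = 0.25, a_RG = 250/1250 = 0.20, a_LG = 125/1250 = 0.10, a_TG = 312.5/1250 = 0.25
  a_GR = 0/700 = 0.00, a_RR = 105/700 = 0.15, a_LR = 245/700 = 0.35, a_TR = 210/700 = 0.30
  a_GL = 455/1300 = 0.35, a_RL = 0/1300 = 0.00, a_LL = 65/1300 = 0.05, a_TL = 0/1300 = 0.00
  a_GT = 120/1200 = 0.10, a_RT = 0/1200 = 0.00, a_LT = 540/1200 = 0.45, a_TT = 0/1200 = 0.00
I − A =
  [   0.75     0.00    -0.35    -0.10]
  [  -0.20     0.85     0.00     0.00]
  [  -0.10    -0.35     0.95    -0.45]
  [  -0.25    -0.30     0.00     1.00]
Compute the cofactors C_ij = (−1)^(i+j)·(3×3 minor ij) of I−A; the adjugate is their transpose:
adj(I−A) = Cᵀ =
  [ 0.807500   0.198250   0.297500   0.214625]
  [ 0.190000   0.614375   0.070000   0.050500]
  [ 0.277625   0.358000   0.610250   0.302375]
  [ 0.258875   0.233875   0.095375   0.551375]
det(I−A) = Σ_j (I−A)_1j·C_1j = (0.75)(0.807500) + (0.00)(0.190000) + (-0.35)(0.277625) + (-0.10)(0.258875) = 0.48256875
(I − A)⁻¹ = adj(I−A) / det(I−A) ≈
  [   1.6733     0.4108     0.6165     0.4448]
  [   0.3937     1.2731     0.1451     0.1046]
  [   0.5753     0.7419     1.2646     0.6266]
  [   0.5365     0.4846     0.1976     1.1426]
Δx = (I − A)⁻¹ Δd with Δd having +10 in the Transport component and 0 elsewhere.
So Δx_T = L_TT · (+10), where L_TT = adj(I−A)_TT / det(I−A) = 0.551375 / 0.48256875.
Δx_T = 0.551375 × (+10) / 0.48256875 = 5.51375 / 0.48256875 ≈ 11.43.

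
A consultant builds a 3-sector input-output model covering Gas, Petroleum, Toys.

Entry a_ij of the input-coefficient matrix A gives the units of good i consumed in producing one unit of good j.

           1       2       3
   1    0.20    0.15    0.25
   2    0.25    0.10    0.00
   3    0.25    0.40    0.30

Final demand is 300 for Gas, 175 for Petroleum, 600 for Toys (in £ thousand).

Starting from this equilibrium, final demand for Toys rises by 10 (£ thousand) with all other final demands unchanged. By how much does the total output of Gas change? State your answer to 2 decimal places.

I − A =
  [   0.80    -0.15    -0.25]
  [  -0.25     0.90     0.00]
  [  -0.25    -0.40     0.70]
Cofactors of I−A, C_ij = (−1)^(i+j)·(minor ij) (rows/columns in the sector order above):
  C_11 = (0.90)(0.70) − (0.00)(-0.40) = 0.6300
  C_12 = −[(-0.25)(0.70) − (0.00)(-0.25)] = 0.1750
  C_13 = (-0.25)(-0.40) − (0.90)(-0.25) = 0.3250
  C_21 = −[(-0.15)(0.70) − (-0.25)(-0.40)] = 0.2050
  C_22 = (0.80)(0.70) − (-0.25)(-0.25) = 0.4975
  C_23 = −[(0.80)(-0.40) − (-0.15)(-0.25)] = 0.3575
  C_31 = (-0.15)(0.00) − (-0.25)(0.90) = 0.2250
  C_32 = −[(0.80)(0.00) − (-0.25)(-0.25)] = 0.0625
  C_33 = (0.80)(0.90) − (-0.15)(-0.25) = 0.6825
det(I−A) = Σ_j (I−A)_1j·C_1j = (0.80)(0.6300) + (-0.15)(0.1750) + (-0.25)(0.3250) = 0.3965
adj(I−A) = Cᵀ =
  [ 0.6300   0.2050   0.2250]
  [ 0.1750   0.4975   0.0625]
  [ 0.3250   0.3575   0.6825]
(I − A)⁻¹ = adj(I−A) / det(I−A) ≈
  [   1.5889     0.5170     0.5675]
  [   0.4414     1.2547     0.1576]
  [   0.8197     0.9016     1.7213]
Δx = (I − A)⁻¹ Δd with Δd having +10 in the Toys component and 0 elsewhere.
So Δx_1 = L_13 · (+10), where L_13 = adj(I−A)_13 / det(I−A) = 0.2250 / 0.3965.
Δx_1 = 0.2250 × (+10) / 0.3965 = 2.25 / 0.3965 ≈ 5.67.

Δx_1 = 5.67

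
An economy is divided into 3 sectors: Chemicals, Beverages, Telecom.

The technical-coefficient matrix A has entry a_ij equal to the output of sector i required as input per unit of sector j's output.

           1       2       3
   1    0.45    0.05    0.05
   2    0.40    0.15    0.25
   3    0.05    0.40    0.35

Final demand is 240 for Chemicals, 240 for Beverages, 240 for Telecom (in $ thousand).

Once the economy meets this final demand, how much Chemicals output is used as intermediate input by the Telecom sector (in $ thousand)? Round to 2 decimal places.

z_13 = 46.51

I − A =
  [   0.55    -0.05    -0.05]
  [  -0.40     0.85    -0.25]
  [  -0.05    -0.40     0.65]
Cofactors of I−A, C_ij = (−1)^(i+j)·(minor ij) (rows/columns in the sector order above):
  C_11 = (0.85)(0.65) − (-0.25)(-0.40) = 0.4525
  C_12 = −[(-0.40)(0.65) − (-0.25)(-0.05)] = 0.2725
  C_13 = (-0.40)(-0.40) − (0.85)(-0.05) = 0.2025
  C_21 = −[(-0.05)(0.65) − (-0.05)(-0.40)] = 0.0525
  C_22 = (0.55)(0.65) − (-0.05)(-0.05) = 0.3550
  C_23 = −[(0.55)(-0.40) − (-0.05)(-0.05)] = 0.2225
  C_31 = (-0.05)(-0.25) − (-0.05)(0.85) = 0.0550
  C_32 = −[(0.55)(-0.25) − (-0.05)(-0.40)] = 0.1575
  C_33 = (0.55)(0.85) − (-0.05)(-0.40) = 0.4475
det(I−A) = Σ_j (I−A)_1j·C_1j = (0.55)(0.4525) + (-0.05)(0.2725) + (-0.05)(0.2025) = 0.225125
adj(I−A) = Cᵀ =
  [ 0.4525   0.0525   0.0550]
  [ 0.2725   0.3550   0.1575]
  [ 0.2025   0.2225   0.4475]
(I − A)⁻¹ = adj(I−A) / det(I−A) ≈
  [   2.0100     0.2332     0.2443]
  [   1.2104     1.5769     0.6996]
  [   0.8995     0.9883     1.9878]
First solve x = (I − A)⁻¹ d = adj(I−A)·d / det(I−A); in particular x_3 = (0.2025·240 + 0.2225·240 + 0.4475·240) / 0.225125 = 209.40 / 0.225125 ≈ 930.1499.
Intermediate flow from 1 to 3: z_13 = a_13 · x_3 = 0.05 × 209.40 / 0.225125 = 10.47 / 0.225125 ≈ 46.51.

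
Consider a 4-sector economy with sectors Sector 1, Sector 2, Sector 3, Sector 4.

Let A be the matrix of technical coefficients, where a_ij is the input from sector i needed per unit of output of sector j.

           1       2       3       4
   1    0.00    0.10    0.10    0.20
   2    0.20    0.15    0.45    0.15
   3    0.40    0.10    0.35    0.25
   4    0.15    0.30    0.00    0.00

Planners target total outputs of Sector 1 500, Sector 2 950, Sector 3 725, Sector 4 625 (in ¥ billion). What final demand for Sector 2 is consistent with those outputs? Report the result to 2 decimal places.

d_2 = 287.50

I − A =
  [   1.00    -0.10    -0.10    -0.20]
  [  -0.20     0.85    -0.45    -0.15]
  [  -0.40    -0.10     0.65    -0.25]
  [  -0.15    -0.30     0.00     1.00]
d = (I − A) x:
  d_1 = (+1.00)·500 + (-0.10)·950 + (-0.10)·725 + (-0.20)·625 = 207.50
  d_2 = (-0.20)·500 + (+0.85)·950 + (-0.45)·725 + (-0.15)·625 = 287.50
  d_3 = (-0.40)·500 + (-0.10)·950 + (+0.65)·725 + (-0.25)·625 = 20.00
  d_4 = (-0.15)·500 + (-0.30)·950 + (+0.00)·725 + (+1.00)·625 = 265.00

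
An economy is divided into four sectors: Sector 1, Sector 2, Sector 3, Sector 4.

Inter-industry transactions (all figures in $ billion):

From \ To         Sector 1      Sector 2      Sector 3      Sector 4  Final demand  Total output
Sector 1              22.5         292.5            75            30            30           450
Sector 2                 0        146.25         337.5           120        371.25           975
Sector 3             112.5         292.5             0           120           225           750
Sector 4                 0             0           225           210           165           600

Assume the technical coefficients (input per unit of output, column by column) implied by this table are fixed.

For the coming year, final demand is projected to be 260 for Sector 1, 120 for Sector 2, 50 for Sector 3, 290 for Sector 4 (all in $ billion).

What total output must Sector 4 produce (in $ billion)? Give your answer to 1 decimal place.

x_4 = 669.7

Technical coefficients a_ij = z_ij / X_j:
  a_11 = 22.5/450 = 0.05, a_21 = 0/450 = 0.00, a_31 = 112.5/450 = 0.25, a_41 = 0/450 = 0.00
  a_12 = 292.5/975 = 0.30, a_22 = 146.25/975 = 0.15, a_32 = 292.5/975 = 0.30, a_42 = 0/975 = 0.00
  a_13 = 75/750 = 0.10, a_23 = 337.5/750 = 0.45, a_33 = 0/750 = 0.00, a_43 = 225/750 = 0.30
  a_14 = 30/600 = 0.05, a_24 = 120/600 = 0.20, a_34 = 120/600 = 0.20, a_44 = 210/600 = 0.35
I − A =
  [   0.95    -0.30    -0.10    -0.05]
  [   0.00     0.85    -0.45    -0.20]
  [  -0.25    -0.30     1.00    -0.20]
  [   0.00     0.00    -0.30     0.65]
Compute the cofactors C_ij = (−1)^(i+j)·(3×3 minor ij) of I−A; the adjugate is their transpose:
adj(I−A) = Cᵀ =
  [ 0.395750   0.201000   0.173750   0.145750]
  [ 0.088125   0.540500   0.334875   0.276125]
  [ 0.138125   0.234000   0.524875   0.244125]
  [ 0.063750   0.108000   0.242250   0.624250]
det(I−A) = Σ_j (I−A)_1j·C_1j = (0.95)(0.395750) + (-0.30)(0.088125) + (-0.10)(0.138125) + (-0.05)(0.063750) = 0.332525
(I − A)⁻¹ = adj(I−A) / det(I−A) ≈
  [   1.1901     0.6045     0.5225     0.4383]
  [   0.2650     1.6254     1.0071     0.8304]
  [   0.4154     0.7037     1.5785     0.7342]
  [   0.1917     0.3248     0.7285     1.8773]
x = (I − A)⁻¹ d = adj(I−A)·d / det(I−A), with det(I−A) = 0.332525:
  x_1 = (0.395750·260 + 0.201000·120 + 0.173750·50 + 0.145750·290) / 0.332525 = 177.97 / 0.332525 ≈ 535.2
  x_2 = (0.088125·260 + 0.540500·120 + 0.334875·50 + 0.276125·290) / 0.332525 = 184.5925 / 0.332525 ≈ 555.1
  x_3 = (0.138125·260 + 0.234000·120 + 0.524875·50 + 0.244125·290) / 0.332525 = 161.0325 / 0.332525 ≈ 484.3
  x_4 = (0.063750·260 + 0.108000·120 + 0.242250·50 + 0.624250·290) / 0.332525 = 222.68 / 0.332525 ≈ 669.7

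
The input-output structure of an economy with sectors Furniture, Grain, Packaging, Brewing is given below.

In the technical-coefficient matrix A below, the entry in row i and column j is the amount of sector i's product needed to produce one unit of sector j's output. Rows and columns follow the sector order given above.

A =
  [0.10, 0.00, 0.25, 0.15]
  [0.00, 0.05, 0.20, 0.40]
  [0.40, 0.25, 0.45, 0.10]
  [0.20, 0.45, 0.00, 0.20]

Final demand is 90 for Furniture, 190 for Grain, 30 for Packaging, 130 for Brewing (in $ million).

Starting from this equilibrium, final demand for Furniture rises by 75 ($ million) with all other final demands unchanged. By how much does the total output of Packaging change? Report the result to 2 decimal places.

I − A =
  [   0.90     0.00    -0.25    -0.15]
  [   0.00     0.95    -0.20    -0.40]
  [  -0.40    -0.25     0.55    -0.10]
  [  -0.20    -0.45     0.00     0.80]
Compute the cofactors C_ij = (−1)^(i+j)·(3×3 minor ij) of I−A; the adjugate is their transpose:
adj(I−A) = Cᵀ =
  [ 0.270000   0.098375   0.158500   0.119625]
  [ 0.112000   0.294500   0.158000   0.188000]
  [ 0.271000   0.240000   0.493500   0.232500]
  [ 0.130500   0.190250   0.128500   0.330250]
det(I−A) = Σ_j (I−A)_1j·C_1j = (0.90)(0.270000) + (0.00)(0.112000) + (-0.25)(0.271000) + (-0.15)(0.130500) = 0.155675
(I − A)⁻¹ = adj(I−A) / det(I−A) ≈
  [   1.7344     0.6319     1.0181     0.7684]
  [   0.7194     1.8918     1.0149     1.2076]
  [   1.7408     1.5417     3.1701     1.4935]
  [   0.8383     1.2221     0.8254     2.1214]
Δx = (I − A)⁻¹ Δd with Δd having +75 in the Furniture component and 0 elsewhere.
So Δx_3 = L_31 · (+75), where L_31 = adj(I−A)_31 / det(I−A) = 0.271000 / 0.155675.
Δx_3 = 0.271000 × (+75) / 0.155675 = 20.325 / 0.155675 ≈ 130.56.

Δx_3 = 130.56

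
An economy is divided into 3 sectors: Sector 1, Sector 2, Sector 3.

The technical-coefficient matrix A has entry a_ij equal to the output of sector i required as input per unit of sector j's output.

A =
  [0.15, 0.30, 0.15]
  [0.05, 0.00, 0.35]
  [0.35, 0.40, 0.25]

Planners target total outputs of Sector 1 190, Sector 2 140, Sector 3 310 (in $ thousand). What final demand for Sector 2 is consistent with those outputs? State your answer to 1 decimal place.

d_2 = 22.0

I − A =
  [   0.85    -0.30    -0.15]
  [  -0.05     1.00    -0.35]
  [  -0.35    -0.40     0.75]
d = (I − A) x:
  d_1 = (+0.85)·190 + (-0.30)·140 + (-0.15)·310 = 73.0
  d_2 = (-0.05)·190 + (+1.00)·140 + (-0.35)·310 = 22.0
  d_3 = (-0.35)·190 + (-0.40)·140 + (+0.75)·310 = 110.0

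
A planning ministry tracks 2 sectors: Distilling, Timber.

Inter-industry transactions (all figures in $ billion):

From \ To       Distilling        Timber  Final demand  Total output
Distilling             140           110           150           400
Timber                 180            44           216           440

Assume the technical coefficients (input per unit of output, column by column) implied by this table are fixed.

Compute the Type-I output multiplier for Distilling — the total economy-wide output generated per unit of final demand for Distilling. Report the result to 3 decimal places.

Technical coefficients a_ij = z_ij / X_j:
  a_11 = 140/400 = 0.35, a_21 = 180/400 = 0.45
  a_12 = 110/440 = 0.25, a_22 = 44/440 = 0.10
I − A =
  [   0.65    -0.25]
  [  -0.45     0.90]
det(I−A) = (0.65)(0.90) − (-0.25)(-0.45) = 0.4725
adj(I−A) = [[0.90, 0.25], [0.45, 0.65]]
(I − A)⁻¹ = adj(I−A) / det(I−A) ≈
  [   1.9048     0.5291]
  [   0.9524     1.3757]
The output multiplier for sector j is the column-j sum of the Leontief inverse (I − A)⁻¹ = adj(I−A) / det(I−A).
Column 1 of adj(I−A): (0.90, 0.45); det(I−A) = 0.4725.
m_1 = (0.90 + 0.45) / 0.4725 = 1.35 / 0.4725 ≈ 2.857.

m_1 = 2.857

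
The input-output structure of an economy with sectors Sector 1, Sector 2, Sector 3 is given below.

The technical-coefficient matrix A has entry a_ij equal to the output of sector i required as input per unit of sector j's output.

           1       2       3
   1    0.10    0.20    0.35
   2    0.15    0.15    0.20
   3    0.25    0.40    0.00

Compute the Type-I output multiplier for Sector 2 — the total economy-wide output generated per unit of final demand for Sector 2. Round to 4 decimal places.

m_2 = 2.8021

I − A =
  [   0.90    -0.20    -0.35]
  [  -0.15     0.85    -0.20]
  [  -0.25    -0.40     1.00]
Cofactors of I−A, C_ij = (−1)^(i+j)·(minor ij) (rows/columns in the sector order above):
  C_11 = (0.85)(1.00) − (-0.20)(-0.40) = 0.7700
  C_12 = −[(-0.15)(1.00) − (-0.20)(-0.25)] = 0.2000
  C_13 = (-0.15)(-0.40) − (0.85)(-0.25) = 0.2725
  C_21 = −[(-0.20)(1.00) − (-0.35)(-0.40)] = 0.3400
  C_22 = (0.90)(1.00) − (-0.35)(-0.25) = 0.8125
  C_23 = −[(0.90)(-0.40) − (-0.20)(-0.25)] = 0.4100
  C_31 = (-0.20)(-0.20) − (-0.35)(0.85) = 0.3375
  C_32 = −[(0.90)(-0.20) − (-0.35)(-0.15)] = 0.2325
  C_33 = (0.90)(0.85) − (-0.20)(-0.15) = 0.7350
det(I−A) = Σ_j (I−A)_1j·C_1j = (0.90)(0.7700) + (-0.20)(0.2000) + (-0.35)(0.2725) = 0.557625
adj(I−A) = Cᵀ =
  [ 0.7700   0.3400   0.3375]
  [ 0.2000   0.8125   0.2325]
  [ 0.2725   0.4100   0.7350]
(I − A)⁻¹ = adj(I−A) / det(I−A) ≈
  [   1.38086     0.60973     0.60525]
  [   0.35866     1.45707     0.41695]
  [   0.48868     0.73526     1.31809]
The output multiplier for sector j is the column-j sum of the Leontief inverse (I − A)⁻¹ = adj(I−A) / det(I−A).
Column 2 of adj(I−A): (0.3400, 0.8125, 0.4100); det(I−A) = 0.557625.
m_2 = (0.3400 + 0.8125 + 0.4100) / 0.557625 = 1.5625 / 0.557625 ≈ 2.8021.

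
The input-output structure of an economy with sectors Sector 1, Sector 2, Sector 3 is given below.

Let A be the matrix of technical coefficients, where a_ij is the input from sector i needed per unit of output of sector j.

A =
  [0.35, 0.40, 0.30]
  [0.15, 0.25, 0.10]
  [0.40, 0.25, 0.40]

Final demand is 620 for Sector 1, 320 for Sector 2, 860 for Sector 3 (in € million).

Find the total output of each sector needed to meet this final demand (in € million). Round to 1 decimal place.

x_1 = 4814.6, x_2 = 2126.8, x_3 = 5529.3

I − A =
  [   0.65    -0.40    -0.30]
  [  -0.15     0.75    -0.10]
  [  -0.40    -0.25     0.60]
Cofactors of I−A, C_ij = (−1)^(i+j)·(minor ij) (rows/columns in the sector order above):
  C_11 = (0.75)(0.60) − (-0.10)(-0.25) = 0.4250
  C_12 = −[(-0.15)(0.60) − (-0.10)(-0.40)] = 0.1300
  C_13 = (-0.15)(-0.25) − (0.75)(-0.40) = 0.3375
  C_21 = −[(-0.40)(0.60) − (-0.30)(-0.25)] = 0.3150
  C_22 = (0.65)(0.60) − (-0.30)(-0.40) = 0.2700
  C_23 = −[(0.65)(-0.25) − (-0.40)(-0.40)] = 0.3225
  C_31 = (-0.40)(-0.10) − (-0.30)(0.75) = 0.2650
  C_32 = −[(0.65)(-0.10) − (-0.30)(-0.15)] = 0.1100
  C_33 = (0.65)(0.75) − (-0.40)(-0.15) = 0.4275
det(I−A) = Σ_j (I−A)_1j·C_1j = (0.65)(0.4250) + (-0.40)(0.1300) + (-0.30)(0.3375) = 0.1230
adj(I−A) = Cᵀ =
  [ 0.4250   0.3150   0.2650]
  [ 0.1300   0.2700   0.1100]
  [ 0.3375   0.3225   0.4275]
(I − A)⁻¹ = adj(I−A) / det(I−A) ≈
  [   3.4553     2.5610     2.1545]
  [   1.0569     2.1951     0.8943]
  [   2.7439     2.6220     3.4756]
x = (I − A)⁻¹ d = adj(I−A)·d / det(I−A), with det(I−A) = 0.1230:
  x_1 = (0.4250·620 + 0.3150·320 + 0.2650·860) / 0.1230 = 592.20 / 0.1230 ≈ 4814.6
  x_2 = (0.1300·620 + 0.2700·320 + 0.1100·860) / 0.1230 = 261.60 / 0.1230 ≈ 2126.8
  x_3 = (0.3375·620 + 0.3225·320 + 0.4275·860) / 0.1230 = 680.10 / 0.1230 ≈ 5529.3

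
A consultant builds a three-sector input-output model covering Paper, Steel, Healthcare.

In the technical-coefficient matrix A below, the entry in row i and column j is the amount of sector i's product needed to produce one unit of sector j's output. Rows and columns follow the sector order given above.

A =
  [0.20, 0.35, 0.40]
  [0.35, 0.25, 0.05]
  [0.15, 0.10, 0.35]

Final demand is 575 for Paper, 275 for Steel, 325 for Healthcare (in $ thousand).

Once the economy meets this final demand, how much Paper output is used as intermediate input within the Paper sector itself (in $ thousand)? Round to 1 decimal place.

z_11 = 371.1

I − A =
  [   0.80    -0.35    -0.40]
  [  -0.35     0.75    -0.05]
  [  -0.15    -0.10     0.65]
Cofactors of I−A, C_ij = (−1)^(i+j)·(minor ij) (rows/columns in the sector order above):
  C_11 = (0.75)(0.65) − (-0.05)(-0.10) = 0.4825
  C_12 = −[(-0.35)(0.65) − (-0.05)(-0.15)] = 0.2350
  C_13 = (-0.35)(-0.10) − (0.75)(-0.15) = 0.1475
  C_21 = −[(-0.35)(0.65) − (-0.40)(-0.10)] = 0.2675
  C_22 = (0.80)(0.65) − (-0.40)(-0.15) = 0.4600
  C_23 = −[(0.80)(-0.10) − (-0.35)(-0.15)] = 0.1325
  C_31 = (-0.35)(-0.05) − (-0.40)(0.75) = 0.3175
  C_32 = −[(0.80)(-0.05) − (-0.40)(-0.35)] = 0.1800
  C_33 = (0.80)(0.75) − (-0.35)(-0.35) = 0.4775
det(I−A) = Σ_j (I−A)_1j·C_1j = (0.80)(0.4825) + (-0.35)(0.2350) + (-0.40)(0.1475) = 0.24475
adj(I−A) = Cᵀ =
  [ 0.4825   0.2675   0.3175]
  [ 0.2350   0.4600   0.1800]
  [ 0.1475   0.1325   0.4775]
(I − A)⁻¹ = adj(I−A) / det(I−A) ≈
  [   1.9714     1.0930     1.2972]
  [   0.9602     1.8795     0.7354]
  [   0.6027     0.5414     1.9510]
First solve x = (I − A)⁻¹ d = adj(I−A)·d / det(I−A); in particular x_1 = (0.4825·575 + 0.2675·275 + 0.3175·325) / 0.24475 = 454.1875 / 0.24475 ≈ 1855.720.
Intermediate flow from 1 to 1: z_11 = a_11 · x_1 = 0.20 × 454.1875 / 0.24475 = 90.8375 / 0.24475 ≈ 371.1.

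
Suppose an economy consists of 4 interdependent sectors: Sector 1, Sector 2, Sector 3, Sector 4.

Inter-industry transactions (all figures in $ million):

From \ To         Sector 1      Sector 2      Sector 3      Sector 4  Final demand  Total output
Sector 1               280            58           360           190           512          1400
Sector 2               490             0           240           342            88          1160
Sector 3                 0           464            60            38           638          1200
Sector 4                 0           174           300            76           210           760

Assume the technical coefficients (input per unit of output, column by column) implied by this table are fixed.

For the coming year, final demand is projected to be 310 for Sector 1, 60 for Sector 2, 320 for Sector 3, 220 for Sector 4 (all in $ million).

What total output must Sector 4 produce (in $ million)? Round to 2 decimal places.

Technical coefficients a_ij = z_ij / X_j:
  a_11 = 280/1400 = 0.20, a_21 = 490/1400 = 0.35, a_31 = 0/1400 = 0.00, a_41 = 0/1400 = 0.00
  a_12 = 58/1160 = 0.05, a_22 = 0/1160 = 0.00, a_32 = 464/1160 = 0.40, a_42 = 174/1160 = 0.15
  a_13 = 360/1200 = 0.30, a_23 = 240/1200 = 0.20, a_33 = 60/1200 = 0.05, a_43 = 300/1200 = 0.25
  a_14 = 190/760 = 0.25, a_24 = 342/760 = 0.45, a_34 = 38/760 = 0.05, a_44 = 76/760 = 0.10
I − A =
  [   0.80    -0.05    -0.30    -0.25]
  [  -0.35     1.00    -0.20    -0.45]
  [   0.00    -0.40     0.95    -0.05]
  [   0.00    -0.15    -0.25     0.90]
Compute the cofactors C_ij = (−1)^(i+j)·(3×3 minor ij) of I−A; the adjugate is their transpose:
adj(I−A) = Cᵀ =
  [ 0.659875   0.213000   0.334375   0.308375]
  [ 0.294875   0.674000   0.350375   0.438375]
  [ 0.128625   0.294000   0.637125   0.218125]
  [ 0.084875   0.194000   0.235375   0.637375]
det(I−A) = Σ_j (I−A)_1j·C_1j = (0.80)(0.659875) + (-0.05)(0.294875) + (-0.30)(0.128625) + (-0.25)(0.084875) = 0.45335
(I − A)⁻¹ = adj(I−A) / det(I−A) ≈
  [   1.4556     0.4698     0.7376     0.6802]
  [   0.6504     1.4867     0.7729     0.9670]
  [   0.2837     0.6485     1.4054     0.4811]
  [   0.1872     0.4279     0.5192     1.4059]
x = (I − A)⁻¹ d = adj(I−A)·d / det(I−A), with det(I−A) = 0.45335:
  x_1 = (0.659875·310 + 0.213000·60 + 0.334375·320 + 0.308375·220) / 0.45335 = 392.18375 / 0.45335 ≈ 865.08
  x_2 = (0.294875·310 + 0.674000·60 + 0.350375·320 + 0.438375·220) / 0.45335 = 340.41375 / 0.45335 ≈ 750.89
  x_3 = (0.128625·310 + 0.294000·60 + 0.637125·320 + 0.218125·220) / 0.45335 = 309.38125 / 0.45335 ≈ 682.43
  x_4 = (0.084875·310 + 0.194000·60 + 0.235375·320 + 0.637375·220) / 0.45335 = 253.49375 / 0.45335 ≈ 559.16

x_4 = 559.16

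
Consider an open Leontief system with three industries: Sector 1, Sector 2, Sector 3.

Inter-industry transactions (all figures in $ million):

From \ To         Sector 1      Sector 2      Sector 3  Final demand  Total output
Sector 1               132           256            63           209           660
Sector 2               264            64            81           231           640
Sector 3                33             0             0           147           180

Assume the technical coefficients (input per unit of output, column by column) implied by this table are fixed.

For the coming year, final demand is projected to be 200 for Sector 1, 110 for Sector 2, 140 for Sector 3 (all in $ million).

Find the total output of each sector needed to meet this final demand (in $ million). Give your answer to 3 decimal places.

Technical coefficients a_ij = z_ij / X_j:
  a_11 = 132/660 = 0.20, a_21 = 264/660 = 0.40, a_31 = 33/660 = 0.05
  a_12 = 256/640 = 0.40, a_22 = 64/640 = 0.10, a_32 = 0/640 = 0.00
  a_13 = 63/180 = 0.35, a_23 = 81/180 = 0.45, a_33 = 0/180 = 0.00
I − A =
  [   0.80    -0.40    -0.35]
  [  -0.40     0.90    -0.45]
  [  -0.05     0.00     1.00]
Cofactors of I−A, C_ij = (−1)^(i+j)·(minor ij) (rows/columns in the sector order above):
  C_11 = (0.90)(1.00) − (-0.45)(0.00) = 0.9000
  C_12 = −[(-0.40)(1.00) − (-0.45)(-0.05)] = 0.4225
  C_13 = (-0.40)(0.00) − (0.90)(-0.05) = 0.0450
  C_21 = −[(-0.40)(1.00) − (-0.35)(0.00)] = 0.4000
  C_22 = (0.80)(1.00) − (-0.35)(-0.05) = 0.7825
  C_23 = −[(0.80)(0.00) − (-0.40)(-0.05)] = 0.0200
  C_31 = (-0.40)(-0.45) − (-0.35)(0.90) = 0.4950
  C_32 = −[(0.80)(-0.45) − (-0.35)(-0.40)] = 0.5000
  C_33 = (0.80)(0.90) − (-0.40)(-0.40) = 0.5600
det(I−A) = Σ_j (I−A)_1j·C_1j = (0.80)(0.9000) + (-0.40)(0.4225) + (-0.35)(0.0450) = 0.53525
adj(I−A) = Cᵀ =
  [ 0.9000   0.4000   0.4950]
  [ 0.4225   0.7825   0.5000]
  [ 0.0450   0.0200   0.5600]
(I − A)⁻¹ = adj(I−A) / det(I−A) ≈
  [   1.6815     0.7473     0.9248]
  [   0.7894     1.4619     0.9341]
  [   0.0841     0.0374     1.0462]
x = (I − A)⁻¹ d = adj(I−A)·d / det(I−A), with det(I−A) = 0.53525:
  x_1 = (0.9000·200 + 0.4000·110 + 0.4950·140) / 0.53525 = 293.30 / 0.53525 ≈ 547.968
  x_2 = (0.4225·200 + 0.7825·110 + 0.5000·140) / 0.53525 = 240.575 / 0.53525 ≈ 449.463
  x_3 = (0.0450·200 + 0.0200·110 + 0.5600·140) / 0.53525 = 89.60 / 0.53525 ≈ 167.398

x_1 = 547.968, x_2 = 449.463, x_3 = 167.398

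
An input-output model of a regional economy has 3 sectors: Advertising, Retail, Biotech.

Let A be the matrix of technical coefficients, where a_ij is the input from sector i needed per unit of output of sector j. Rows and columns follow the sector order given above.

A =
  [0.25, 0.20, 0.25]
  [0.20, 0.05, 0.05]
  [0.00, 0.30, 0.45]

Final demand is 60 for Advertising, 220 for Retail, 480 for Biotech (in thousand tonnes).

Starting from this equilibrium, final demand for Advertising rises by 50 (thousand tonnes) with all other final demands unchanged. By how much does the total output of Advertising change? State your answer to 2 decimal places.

I − A =
  [   0.75    -0.20    -0.25]
  [  -0.20     0.95    -0.05]
  [   0.00    -0.30     0.55]
Cofactors of I−A, C_ij = (−1)^(i+j)·(minor ij) (rows/columns in the sector order above):
  C_11 = (0.95)(0.55) − (-0.05)(-0.30) = 0.5075
  C_12 = −[(-0.20)(0.55) − (-0.05)(0.00)] = 0.1100
  C_13 = (-0.20)(-0.30) − (0.95)(0.00) = 0.0600
  C_21 = −[(-0.20)(0.55) − (-0.25)(-0.30)] = 0.1850
  C_22 = (0.75)(0.55) − (-0.25)(0.00) = 0.4125
  C_23 = −[(0.75)(-0.30) − (-0.20)(0.00)] = 0.2250
  C_31 = (-0.20)(-0.05) − (-0.25)(0.95) = 0.2475
  C_32 = −[(0.75)(-0.05) − (-0.25)(-0.20)] = 0.0875
  C_33 = (0.75)(0.95) − (-0.20)(-0.20) = 0.6725
det(I−A) = Σ_j (I−A)_1j·C_1j = (0.75)(0.5075) + (-0.20)(0.1100) + (-0.25)(0.0600) = 0.343625
adj(I−A) = Cᵀ =
  [ 0.5075   0.1850   0.2475]
  [ 0.1100   0.4125   0.0875]
  [ 0.0600   0.2250   0.6725]
(I − A)⁻¹ = adj(I−A) / det(I−A) ≈
  [   1.4769     0.5384     0.7203]
  [   0.3201     1.2004     0.2546]
  [   0.1746     0.6548     1.9571]
Δx = (I − A)⁻¹ Δd with Δd having +50 in the Advertising component and 0 elsewhere.
So Δx_1 = L_11 · (+50), where L_11 = adj(I−A)_11 / det(I−A) = 0.5075 / 0.343625.
Δx_1 = 0.5075 × (+50) / 0.343625 = 25.375 / 0.343625 ≈ 73.85.

Δx_1 = 73.85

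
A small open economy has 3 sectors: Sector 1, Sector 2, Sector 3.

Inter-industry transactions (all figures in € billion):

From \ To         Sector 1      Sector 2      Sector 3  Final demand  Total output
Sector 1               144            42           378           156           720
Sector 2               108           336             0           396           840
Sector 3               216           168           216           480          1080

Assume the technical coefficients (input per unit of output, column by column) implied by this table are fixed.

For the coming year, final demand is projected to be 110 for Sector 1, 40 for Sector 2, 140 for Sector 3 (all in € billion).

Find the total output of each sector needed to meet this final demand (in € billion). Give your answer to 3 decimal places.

Technical coefficients a_ij = z_ij / X_j:
  a_11 = 144/720 = 0.20, a_21 = 108/720 = 0.15, a_31 = 216/720 = 0.30
  a_12 = 42/840 = 0.05, a_22 = 336/840 = 0.40, a_32 = 168/840 = 0.20
  a_13 = 378/1080 = 0.35, a_23 = 0/1080 = 0.00, a_33 = 216/1080 = 0.20
I − A =
  [   0.80    -0.05    -0.35]
  [  -0.15     0.60     0.00]
  [  -0.30    -0.20     0.80]
Cofactors of I−A, C_ij = (−1)^(i+j)·(minor ij) (rows/columns in the sector order above):
  C_11 = (0.60)(0.80) − (0.00)(-0.20) = 0.4800
  C_12 = −[(-0.15)(0.80) − (0.00)(-0.30)] = 0.1200
  C_13 = (-0.15)(-0.20) − (0.60)(-0.30) = 0.2100
  C_21 = −[(-0.05)(0.80) − (-0.35)(-0.20)] = 0.1100
  C_22 = (0.80)(0.80) − (-0.35)(-0.30) = 0.5350
  C_23 = −[(0.80)(-0.20) − (-0.05)(-0.30)] = 0.1750
  C_31 = (-0.05)(0.00) − (-0.35)(0.60) = 0.2100
  C_32 = −[(0.80)(0.00) − (-0.35)(-0.15)] = 0.0525
  C_33 = (0.80)(0.60) − (-0.05)(-0.15) = 0.4725
det(I−A) = Σ_j (I−A)_1j·C_1j = (0.80)(0.4800) + (-0.05)(0.1200) + (-0.35)(0.2100) = 0.3045
adj(I−A) = Cᵀ =
  [ 0.4800   0.1100   0.2100]
  [ 0.1200   0.5350   0.0525]
  [ 0.2100   0.1750   0.4725]
(I − A)⁻¹ = adj(I−A) / det(I−A) ≈
  [   1.5764     0.3612     0.6897]
  [   0.3941     1.7570     0.1724]
  [   0.6897     0.5747     1.5517]
x = (I − A)⁻¹ d = adj(I−A)·d / det(I−A), with det(I−A) = 0.3045:
  x_1 = (0.4800·110 + 0.1100·40 + 0.2100·140) / 0.3045 = 86.60 / 0.3045 ≈ 284.401
  x_2 = (0.1200·110 + 0.5350·40 + 0.0525·140) / 0.3045 = 41.95 / 0.3045 ≈ 137.767
  x_3 = (0.2100·110 + 0.1750·40 + 0.4725·140) / 0.3045 = 96.25 / 0.3045 ≈ 316.092

x_1 = 284.401, x_2 = 137.767, x_3 = 316.092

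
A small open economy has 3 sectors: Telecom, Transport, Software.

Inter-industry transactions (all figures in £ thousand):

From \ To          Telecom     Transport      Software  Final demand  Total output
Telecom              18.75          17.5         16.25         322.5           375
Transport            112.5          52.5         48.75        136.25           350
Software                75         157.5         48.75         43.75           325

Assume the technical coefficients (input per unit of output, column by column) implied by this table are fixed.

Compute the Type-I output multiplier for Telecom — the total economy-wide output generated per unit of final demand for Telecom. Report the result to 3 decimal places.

m_1 = 2.100

Technical coefficients a_ij = z_ij / X_j:
  a_11 = 18.75/375 = 0.05, a_21 = 112.5/375 = 0.30, a_31 = 75/375 = 0.20
  a_12 = 17.5/350 = 0.05, a_22 = 52.5/350 = 0.15, a_32 = 157.5/350 = 0.45
  a_13 = 16.25/325 = 0.05, a_23 = 48.75/325 = 0.15, a_33 = 48.75/325 = 0.15
I − A =
  [   0.95    -0.05    -0.05]
  [  -0.30     0.85    -0.15]
  [  -0.20    -0.45     0.85]
Cofactors of I−A, C_ij = (−1)^(i+j)·(minor ij) (rows/columns in the sector order above):
  C_11 = (0.85)(0.85) − (-0.15)(-0.45) = 0.6550
  C_12 = −[(-0.30)(0.85) − (-0.15)(-0.20)] = 0.2850
  C_13 = (-0.30)(-0.45) − (0.85)(-0.20) = 0.3050
  C_21 = −[(-0.05)(0.85) − (-0.05)(-0.45)] = 0.0650
  C_22 = (0.95)(0.85) − (-0.05)(-0.20) = 0.7975
  C_23 = −[(0.95)(-0.45) − (-0.05)(-0.20)] = 0.4375
  C_31 = (-0.05)(-0.15) − (-0.05)(0.85) = 0.0500
  C_32 = −[(0.95)(-0.15) − (-0.05)(-0.30)] = 0.1575
  C_33 = (0.95)(0.85) − (-0.05)(-0.30) = 0.7925
det(I−A) = Σ_j (I−A)_1j·C_1j = (0.95)(0.6550) + (-0.05)(0.2850) + (-0.05)(0.3050) = 0.59275
adj(I−A) = Cᵀ =
  [ 0.6550   0.0650   0.0500]
  [ 0.2850   0.7975   0.1575]
  [ 0.3050   0.4375   0.7925]
(I − A)⁻¹ = adj(I−A) / det(I−A) ≈
  [   1.1050     0.1097     0.0844]
  [   0.4808     1.3454     0.2657]
  [   0.5146     0.7381     1.3370]
The output multiplier for sector j is the column-j sum of the Leontief inverse (I − A)⁻¹ = adj(I−A) / det(I−A).
Column 1 of adj(I−A): (0.6550, 0.2850, 0.3050); det(I−A) = 0.59275.
m_1 = (0.6550 + 0.2850 + 0.3050) / 0.59275 = 1.245 / 0.59275 ≈ 2.100.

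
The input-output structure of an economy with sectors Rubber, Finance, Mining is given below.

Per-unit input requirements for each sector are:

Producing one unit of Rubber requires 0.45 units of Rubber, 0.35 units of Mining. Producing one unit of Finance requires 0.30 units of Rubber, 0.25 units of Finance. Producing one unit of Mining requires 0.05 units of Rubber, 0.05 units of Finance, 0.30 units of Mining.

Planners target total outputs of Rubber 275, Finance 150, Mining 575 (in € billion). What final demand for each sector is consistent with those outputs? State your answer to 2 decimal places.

d_R = 77.50, d_F = 83.75, d_M = 306.25

I − A =
  [   0.55    -0.30    -0.05]
  [   0.00     0.75    -0.05]
  [  -0.35     0.00     0.70]
d = (I − A) x:
  d_R = (+0.55)·275 + (-0.30)·150 + (-0.05)·575 = 77.50
  d_F = (+0.00)·275 + (+0.75)·150 + (-0.05)·575 = 83.75
  d_M = (-0.35)·275 + (+0.00)·150 + (+0.70)·575 = 306.25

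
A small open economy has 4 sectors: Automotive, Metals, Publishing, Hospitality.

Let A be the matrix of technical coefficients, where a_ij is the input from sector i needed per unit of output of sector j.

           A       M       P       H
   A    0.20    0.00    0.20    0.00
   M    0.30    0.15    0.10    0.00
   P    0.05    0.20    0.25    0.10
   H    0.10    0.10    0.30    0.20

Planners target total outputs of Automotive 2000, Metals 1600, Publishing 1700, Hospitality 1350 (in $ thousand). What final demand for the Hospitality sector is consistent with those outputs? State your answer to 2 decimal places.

I − A =
  [   0.80     0.00    -0.20     0.00]
  [  -0.30     0.85    -0.10     0.00]
  [  -0.05    -0.20     0.75    -0.10]
  [  -0.10    -0.10    -0.30     0.80]
d = (I − A) x:
  d_A = (+0.80)·2000 + (+0.00)·1600 + (-0.20)·1700 + (+0.00)·1350 = 1260.00
  d_M = (-0.30)·2000 + (+0.85)·1600 + (-0.10)·1700 + (+0.00)·1350 = 590.00
  d_P = (-0.05)·2000 + (-0.20)·1600 + (+0.75)·1700 + (-0.10)·1350 = 720.00
  d_H = (-0.10)·2000 + (-0.10)·1600 + (-0.30)·1700 + (+0.80)·1350 = 210.00

d_H = 210.00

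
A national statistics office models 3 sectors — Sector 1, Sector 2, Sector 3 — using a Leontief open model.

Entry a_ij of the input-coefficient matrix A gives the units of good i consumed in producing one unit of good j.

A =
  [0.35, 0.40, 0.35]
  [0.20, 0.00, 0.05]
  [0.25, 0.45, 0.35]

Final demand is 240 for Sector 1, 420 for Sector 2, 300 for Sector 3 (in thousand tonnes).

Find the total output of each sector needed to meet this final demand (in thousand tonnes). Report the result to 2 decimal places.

I − A =
  [   0.65    -0.40    -0.35]
  [  -0.20     1.00    -0.05]
  [  -0.25    -0.45     0.65]
Cofactors of I−A, C_ij = (−1)^(i+j)·(minor ij) (rows/columns in the sector order above):
  C_11 = (1.00)(0.65) − (-0.05)(-0.45) = 0.6275
  C_12 = −[(-0.20)(0.65) − (-0.05)(-0.25)] = 0.1425
  C_13 = (-0.20)(-0.45) − (1.00)(-0.25) = 0.3400
  C_21 = −[(-0.40)(0.65) − (-0.35)(-0.45)] = 0.4175
  C_22 = (0.65)(0.65) − (-0.35)(-0.25) = 0.3350
  C_23 = −[(0.65)(-0.45) − (-0.40)(-0.25)] = 0.3925
  C_31 = (-0.40)(-0.05) − (-0.35)(1.00) = 0.3700
  C_32 = −[(0.65)(-0.05) − (-0.35)(-0.20)] = 0.1025
  C_33 = (0.65)(1.00) − (-0.40)(-0.20) = 0.5700
det(I−A) = Σ_j (I−A)_1j·C_1j = (0.65)(0.6275) + (-0.40)(0.1425) + (-0.35)(0.3400) = 0.231875
adj(I−A) = Cᵀ =
  [ 0.6275   0.4175   0.3700]
  [ 0.1425   0.3350   0.1025]
  [ 0.3400   0.3925   0.5700]
(I − A)⁻¹ = adj(I−A) / det(I−A) ≈
  [   2.7062     1.8005     1.5957]
  [   0.6146     1.4447     0.4420]
  [   1.4663     1.6927     2.4582]
x = (I − A)⁻¹ d = adj(I−A)·d / det(I−A), with det(I−A) = 0.231875:
  x_1 = (0.6275·240 + 0.4175·420 + 0.3700·300) / 0.231875 = 436.95 / 0.231875 ≈ 1884.42
  x_2 = (0.1425·240 + 0.3350·420 + 0.1025·300) / 0.231875 = 205.65 / 0.231875 ≈ 886.90
  x_3 = (0.3400·240 + 0.3925·420 + 0.5700·300) / 0.231875 = 417.45 / 0.231875 ≈ 1800.32

x_1 = 1884.42, x_2 = 886.90, x_3 = 1800.32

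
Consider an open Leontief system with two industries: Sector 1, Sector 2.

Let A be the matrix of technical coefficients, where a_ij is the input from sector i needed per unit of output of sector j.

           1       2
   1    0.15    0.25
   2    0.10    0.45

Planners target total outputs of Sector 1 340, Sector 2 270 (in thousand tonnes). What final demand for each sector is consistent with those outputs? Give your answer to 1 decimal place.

I − A =
  [   0.85    -0.25]
  [  -0.10     0.55]
d = (I − A) x:
  d_1 = (+0.85)·340 + (-0.25)·270 = 221.5
  d_2 = (-0.10)·340 + (+0.55)·270 = 114.5

d_1 = 221.5, d_2 = 114.5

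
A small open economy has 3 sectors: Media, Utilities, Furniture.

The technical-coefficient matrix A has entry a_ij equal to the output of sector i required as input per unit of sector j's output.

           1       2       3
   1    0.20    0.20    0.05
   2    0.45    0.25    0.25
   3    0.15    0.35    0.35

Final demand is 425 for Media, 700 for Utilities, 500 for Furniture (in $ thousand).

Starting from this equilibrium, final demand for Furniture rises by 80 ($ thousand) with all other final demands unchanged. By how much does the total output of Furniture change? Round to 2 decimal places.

Δx_3 = 169.65

I − A =
  [   0.80    -0.20    -0.05]
  [  -0.45     0.75    -0.25]
  [  -0.15    -0.35     0.65]
Cofactors of I−A, C_ij = (−1)^(i+j)·(minor ij) (rows/columns in the sector order above):
  C_11 = (0.75)(0.65) − (-0.25)(-0.35) = 0.4000
  C_12 = −[(-0.45)(0.65) − (-0.25)(-0.15)] = 0.3300
  C_13 = (-0.45)(-0.35) − (0.75)(-0.15) = 0.2700
  C_21 = −[(-0.20)(0.65) − (-0.05)(-0.35)] = 0.1475
  C_22 = (0.80)(0.65) − (-0.05)(-0.15) = 0.5125
  C_23 = −[(0.80)(-0.35) − (-0.20)(-0.15)] = 0.3100
  C_31 = (-0.20)(-0.25) − (-0.05)(0.75) = 0.0875
  C_32 = −[(0.80)(-0.25) − (-0.05)(-0.45)] = 0.2225
  C_33 = (0.80)(0.75) − (-0.20)(-0.45) = 0.5100
det(I−A) = Σ_j (I−A)_1j·C_1j = (0.80)(0.4000) + (-0.20)(0.3300) + (-0.05)(0.2700) = 0.2405
adj(I−A) = Cᵀ =
  [ 0.4000   0.1475   0.0875]
  [ 0.3300   0.5125   0.2225]
  [ 0.2700   0.3100   0.5100]
(I − A)⁻¹ = adj(I−A) / det(I−A) ≈
  [   1.6632     0.6133     0.3638]
  [   1.3721     2.1310     0.9252]
  [   1.1227     1.2890     2.1206]
Δx = (I − A)⁻¹ Δd with Δd having +80 in the Furniture component and 0 elsewhere.
So Δx_3 = L_33 · (+80), where L_33 = adj(I−A)_33 / det(I−A) = 0.5100 / 0.2405.
Δx_3 = 0.5100 × (+80) / 0.2405 = 40.80 / 0.2405 ≈ 169.65.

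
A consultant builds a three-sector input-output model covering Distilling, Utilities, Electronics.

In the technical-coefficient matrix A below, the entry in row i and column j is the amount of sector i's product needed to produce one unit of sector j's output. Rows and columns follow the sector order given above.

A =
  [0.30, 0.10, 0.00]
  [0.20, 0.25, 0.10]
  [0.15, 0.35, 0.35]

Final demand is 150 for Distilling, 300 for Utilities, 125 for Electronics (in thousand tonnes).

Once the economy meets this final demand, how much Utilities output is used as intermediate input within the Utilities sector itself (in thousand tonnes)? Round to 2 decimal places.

I − A =
  [   0.70    -0.10     0.00]
  [  -0.20     0.75    -0.10]
  [  -0.15    -0.35     0.65]
Cofactors of I−A, C_ij = (−1)^(i+j)·(minor ij) (rows/columns in the sector order above):
  C_11 = (0.75)(0.65) − (-0.10)(-0.35) = 0.4525
  C_12 = −[(-0.20)(0.65) − (-0.10)(-0.15)] = 0.1450
  C_13 = (-0.20)(-0.35) − (0.75)(-0.15) = 0.1825
  C_21 = −[(-0.10)(0.65) − (0.00)(-0.35)] = 0.0650
  C_22 = (0.70)(0.65) − (0.00)(-0.15) = 0.4550
  C_23 = −[(0.70)(-0.35) − (-0.10)(-0.15)] = 0.2600
  C_31 = (-0.10)(-0.10) − (0.00)(0.75) = 0.0100
  C_32 = −[(0.70)(-0.10) − (0.00)(-0.20)] = 0.0700
  C_33 = (0.70)(0.75) − (-0.10)(-0.20) = 0.5050
det(I−A) = Σ_j (I−A)_1j·C_1j = (0.70)(0.4525) + (-0.10)(0.1450) + (0.00)(0.1825) = 0.30225
adj(I−A) = Cᵀ =
  [ 0.4525   0.0650   0.0100]
  [ 0.1450   0.4550   0.0700]
  [ 0.1825   0.2600   0.5050]
(I − A)⁻¹ = adj(I−A) / det(I−A) ≈
  [   1.4971     0.2151     0.0331]
  [   0.4797     1.5054     0.2316]
  [   0.6038     0.8602     1.6708]
First solve x = (I − A)⁻¹ d = adj(I−A)·d / det(I−A); in particular x_U = (0.1450·150 + 0.4550·300 + 0.0700·125) / 0.30225 = 167.00 / 0.30225 ≈ 552.5227.
Intermediate flow from U to U: z_UU = a_UU · x_U = 0.25 × 167.00 / 0.30225 = 41.75 / 0.30225 ≈ 138.13.

z_UU = 138.13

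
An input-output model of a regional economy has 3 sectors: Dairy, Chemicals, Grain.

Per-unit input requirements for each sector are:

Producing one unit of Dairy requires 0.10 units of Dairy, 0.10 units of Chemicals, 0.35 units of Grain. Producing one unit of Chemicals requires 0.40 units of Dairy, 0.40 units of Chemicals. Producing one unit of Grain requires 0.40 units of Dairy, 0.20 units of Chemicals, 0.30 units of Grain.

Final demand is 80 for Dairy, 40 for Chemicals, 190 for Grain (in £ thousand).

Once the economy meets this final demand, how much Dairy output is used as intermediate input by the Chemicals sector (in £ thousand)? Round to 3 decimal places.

I − A =
  [   0.90    -0.40    -0.40]
  [  -0.10     0.60    -0.20]
  [  -0.35     0.00     0.70]
Cofactors of I−A, C_ij = (−1)^(i+j)·(minor ij) (rows/columns in the sector order above):
  C_11 = (0.60)(0.70) − (-0.20)(0.00) = 0.4200
  C_12 = −[(-0.10)(0.70) − (-0.20)(-0.35)] = 0.1400
  C_13 = (-0.10)(0.00) − (0.60)(-0.35) = 0.2100
  C_21 = −[(-0.40)(0.70) − (-0.40)(0.00)] = 0.2800
  C_22 = (0.90)(0.70) − (-0.40)(-0.35) = 0.4900
  C_23 = −[(0.90)(0.00) − (-0.40)(-0.35)] = 0.1400
  C_31 = (-0.40)(-0.20) − (-0.40)(0.60) = 0.3200
  C_32 = −[(0.90)(-0.20) − (-0.40)(-0.10)] = 0.2200
  C_33 = (0.90)(0.60) − (-0.40)(-0.10) = 0.5000
det(I−A) = Σ_j (I−A)_1j·C_1j = (0.90)(0.4200) + (-0.40)(0.1400) + (-0.40)(0.2100) = 0.2380
adj(I−A) = Cᵀ =
  [ 0.4200   0.2800   0.3200]
  [ 0.1400   0.4900   0.2200]
  [ 0.2100   0.1400   0.5000]
(I − A)⁻¹ = adj(I−A) / det(I−A) ≈
  [   1.7647     1.1765     1.3445]
  [   0.5882     2.0588     0.9244]
  [   0.8824     0.5882     2.1008]
First solve x = (I − A)⁻¹ d = adj(I−A)·d / det(I−A); in particular x_2 = (0.1400·80 + 0.4900·40 + 0.2200·190) / 0.2380 = 72.60 / 0.2380 ≈ 305.04202.
Intermediate flow from 1 to 2: z_12 = a_12 · x_2 = 0.40 × 72.60 / 0.2380 = 29.04 / 0.2380 ≈ 122.017.

z_12 = 122.017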